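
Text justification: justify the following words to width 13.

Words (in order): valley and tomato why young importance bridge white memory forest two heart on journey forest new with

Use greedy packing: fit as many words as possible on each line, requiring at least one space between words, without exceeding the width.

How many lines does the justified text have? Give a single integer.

Line 1: ['valley', 'and'] (min_width=10, slack=3)
Line 2: ['tomato', 'why'] (min_width=10, slack=3)
Line 3: ['young'] (min_width=5, slack=8)
Line 4: ['importance'] (min_width=10, slack=3)
Line 5: ['bridge', 'white'] (min_width=12, slack=1)
Line 6: ['memory', 'forest'] (min_width=13, slack=0)
Line 7: ['two', 'heart', 'on'] (min_width=12, slack=1)
Line 8: ['journey'] (min_width=7, slack=6)
Line 9: ['forest', 'new'] (min_width=10, slack=3)
Line 10: ['with'] (min_width=4, slack=9)
Total lines: 10

Answer: 10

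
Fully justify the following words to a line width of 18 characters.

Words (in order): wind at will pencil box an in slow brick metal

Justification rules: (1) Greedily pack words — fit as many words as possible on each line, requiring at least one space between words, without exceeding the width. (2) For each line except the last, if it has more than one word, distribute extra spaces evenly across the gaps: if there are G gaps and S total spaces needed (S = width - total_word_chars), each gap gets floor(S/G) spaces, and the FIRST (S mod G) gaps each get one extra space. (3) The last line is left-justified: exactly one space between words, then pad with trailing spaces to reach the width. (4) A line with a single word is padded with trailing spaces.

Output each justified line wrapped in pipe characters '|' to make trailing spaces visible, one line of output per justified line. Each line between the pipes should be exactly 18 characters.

Line 1: ['wind', 'at', 'will'] (min_width=12, slack=6)
Line 2: ['pencil', 'box', 'an', 'in'] (min_width=16, slack=2)
Line 3: ['slow', 'brick', 'metal'] (min_width=16, slack=2)

Answer: |wind    at    will|
|pencil  box  an in|
|slow brick metal  |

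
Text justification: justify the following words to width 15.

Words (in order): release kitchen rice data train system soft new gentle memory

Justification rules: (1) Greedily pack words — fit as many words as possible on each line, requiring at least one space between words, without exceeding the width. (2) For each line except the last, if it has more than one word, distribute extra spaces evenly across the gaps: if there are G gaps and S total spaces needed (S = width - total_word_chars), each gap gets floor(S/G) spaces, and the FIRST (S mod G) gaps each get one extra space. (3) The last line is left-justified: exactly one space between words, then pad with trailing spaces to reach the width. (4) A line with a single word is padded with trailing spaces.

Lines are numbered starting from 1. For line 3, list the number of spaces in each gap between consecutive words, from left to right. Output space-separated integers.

Answer: 1 1

Derivation:
Line 1: ['release', 'kitchen'] (min_width=15, slack=0)
Line 2: ['rice', 'data', 'train'] (min_width=15, slack=0)
Line 3: ['system', 'soft', 'new'] (min_width=15, slack=0)
Line 4: ['gentle', 'memory'] (min_width=13, slack=2)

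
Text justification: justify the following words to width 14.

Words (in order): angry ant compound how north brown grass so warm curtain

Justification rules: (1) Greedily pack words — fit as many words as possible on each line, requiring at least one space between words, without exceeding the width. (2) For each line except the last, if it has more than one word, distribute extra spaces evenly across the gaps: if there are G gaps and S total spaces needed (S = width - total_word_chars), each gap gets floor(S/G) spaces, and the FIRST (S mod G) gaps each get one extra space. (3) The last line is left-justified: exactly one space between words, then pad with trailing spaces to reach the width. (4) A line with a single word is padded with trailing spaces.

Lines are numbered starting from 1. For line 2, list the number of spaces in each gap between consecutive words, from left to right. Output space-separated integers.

Line 1: ['angry', 'ant'] (min_width=9, slack=5)
Line 2: ['compound', 'how'] (min_width=12, slack=2)
Line 3: ['north', 'brown'] (min_width=11, slack=3)
Line 4: ['grass', 'so', 'warm'] (min_width=13, slack=1)
Line 5: ['curtain'] (min_width=7, slack=7)

Answer: 3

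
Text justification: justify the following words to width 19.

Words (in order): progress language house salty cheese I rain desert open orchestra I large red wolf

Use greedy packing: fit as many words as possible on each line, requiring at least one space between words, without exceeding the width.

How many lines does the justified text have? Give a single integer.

Answer: 5

Derivation:
Line 1: ['progress', 'language'] (min_width=17, slack=2)
Line 2: ['house', 'salty', 'cheese'] (min_width=18, slack=1)
Line 3: ['I', 'rain', 'desert', 'open'] (min_width=18, slack=1)
Line 4: ['orchestra', 'I', 'large'] (min_width=17, slack=2)
Line 5: ['red', 'wolf'] (min_width=8, slack=11)
Total lines: 5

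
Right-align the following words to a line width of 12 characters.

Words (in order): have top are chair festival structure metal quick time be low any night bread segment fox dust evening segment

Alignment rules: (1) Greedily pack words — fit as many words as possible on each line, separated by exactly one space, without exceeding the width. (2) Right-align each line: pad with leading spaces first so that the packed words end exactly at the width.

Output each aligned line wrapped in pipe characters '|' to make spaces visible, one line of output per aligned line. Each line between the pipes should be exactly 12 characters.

Answer: |have top are|
|       chair|
|    festival|
|   structure|
| metal quick|
| time be low|
|   any night|
|       bread|
| segment fox|
|dust evening|
|     segment|

Derivation:
Line 1: ['have', 'top', 'are'] (min_width=12, slack=0)
Line 2: ['chair'] (min_width=5, slack=7)
Line 3: ['festival'] (min_width=8, slack=4)
Line 4: ['structure'] (min_width=9, slack=3)
Line 5: ['metal', 'quick'] (min_width=11, slack=1)
Line 6: ['time', 'be', 'low'] (min_width=11, slack=1)
Line 7: ['any', 'night'] (min_width=9, slack=3)
Line 8: ['bread'] (min_width=5, slack=7)
Line 9: ['segment', 'fox'] (min_width=11, slack=1)
Line 10: ['dust', 'evening'] (min_width=12, slack=0)
Line 11: ['segment'] (min_width=7, slack=5)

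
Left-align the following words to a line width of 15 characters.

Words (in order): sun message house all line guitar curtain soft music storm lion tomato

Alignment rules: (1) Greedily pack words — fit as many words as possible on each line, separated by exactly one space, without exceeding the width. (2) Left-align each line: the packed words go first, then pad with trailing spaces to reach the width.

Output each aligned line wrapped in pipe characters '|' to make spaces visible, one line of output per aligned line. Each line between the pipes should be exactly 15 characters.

Answer: |sun message    |
|house all line |
|guitar curtain |
|soft music     |
|storm lion     |
|tomato         |

Derivation:
Line 1: ['sun', 'message'] (min_width=11, slack=4)
Line 2: ['house', 'all', 'line'] (min_width=14, slack=1)
Line 3: ['guitar', 'curtain'] (min_width=14, slack=1)
Line 4: ['soft', 'music'] (min_width=10, slack=5)
Line 5: ['storm', 'lion'] (min_width=10, slack=5)
Line 6: ['tomato'] (min_width=6, slack=9)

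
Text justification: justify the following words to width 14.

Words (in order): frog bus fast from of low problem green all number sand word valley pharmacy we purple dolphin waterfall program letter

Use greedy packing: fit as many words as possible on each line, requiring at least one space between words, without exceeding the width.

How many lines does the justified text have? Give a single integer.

Answer: 10

Derivation:
Line 1: ['frog', 'bus', 'fast'] (min_width=13, slack=1)
Line 2: ['from', 'of', 'low'] (min_width=11, slack=3)
Line 3: ['problem', 'green'] (min_width=13, slack=1)
Line 4: ['all', 'number'] (min_width=10, slack=4)
Line 5: ['sand', 'word'] (min_width=9, slack=5)
Line 6: ['valley'] (min_width=6, slack=8)
Line 7: ['pharmacy', 'we'] (min_width=11, slack=3)
Line 8: ['purple', 'dolphin'] (min_width=14, slack=0)
Line 9: ['waterfall'] (min_width=9, slack=5)
Line 10: ['program', 'letter'] (min_width=14, slack=0)
Total lines: 10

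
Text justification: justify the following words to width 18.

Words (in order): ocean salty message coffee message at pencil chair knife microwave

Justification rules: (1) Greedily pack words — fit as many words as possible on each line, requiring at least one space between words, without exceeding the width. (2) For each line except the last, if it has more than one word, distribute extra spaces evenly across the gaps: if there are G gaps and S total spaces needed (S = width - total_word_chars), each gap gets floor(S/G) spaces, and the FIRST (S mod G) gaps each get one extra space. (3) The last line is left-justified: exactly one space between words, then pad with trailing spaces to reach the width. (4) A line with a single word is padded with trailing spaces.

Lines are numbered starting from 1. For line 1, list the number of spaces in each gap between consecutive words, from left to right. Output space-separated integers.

Line 1: ['ocean', 'salty'] (min_width=11, slack=7)
Line 2: ['message', 'coffee'] (min_width=14, slack=4)
Line 3: ['message', 'at', 'pencil'] (min_width=17, slack=1)
Line 4: ['chair', 'knife'] (min_width=11, slack=7)
Line 5: ['microwave'] (min_width=9, slack=9)

Answer: 8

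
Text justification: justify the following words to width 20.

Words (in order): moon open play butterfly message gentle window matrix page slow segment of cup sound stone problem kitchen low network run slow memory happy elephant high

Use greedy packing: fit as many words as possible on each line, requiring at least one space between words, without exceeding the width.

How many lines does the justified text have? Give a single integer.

Line 1: ['moon', 'open', 'play'] (min_width=14, slack=6)
Line 2: ['butterfly', 'message'] (min_width=17, slack=3)
Line 3: ['gentle', 'window', 'matrix'] (min_width=20, slack=0)
Line 4: ['page', 'slow', 'segment', 'of'] (min_width=20, slack=0)
Line 5: ['cup', 'sound', 'stone'] (min_width=15, slack=5)
Line 6: ['problem', 'kitchen', 'low'] (min_width=19, slack=1)
Line 7: ['network', 'run', 'slow'] (min_width=16, slack=4)
Line 8: ['memory', 'happy'] (min_width=12, slack=8)
Line 9: ['elephant', 'high'] (min_width=13, slack=7)
Total lines: 9

Answer: 9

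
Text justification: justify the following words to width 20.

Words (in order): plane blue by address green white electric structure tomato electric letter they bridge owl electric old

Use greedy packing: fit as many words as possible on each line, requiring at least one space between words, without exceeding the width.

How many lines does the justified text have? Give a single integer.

Line 1: ['plane', 'blue', 'by'] (min_width=13, slack=7)
Line 2: ['address', 'green', 'white'] (min_width=19, slack=1)
Line 3: ['electric', 'structure'] (min_width=18, slack=2)
Line 4: ['tomato', 'electric'] (min_width=15, slack=5)
Line 5: ['letter', 'they', 'bridge'] (min_width=18, slack=2)
Line 6: ['owl', 'electric', 'old'] (min_width=16, slack=4)
Total lines: 6

Answer: 6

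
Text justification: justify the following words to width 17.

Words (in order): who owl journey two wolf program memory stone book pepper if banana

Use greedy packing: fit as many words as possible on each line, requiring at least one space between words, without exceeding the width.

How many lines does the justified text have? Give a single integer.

Answer: 4

Derivation:
Line 1: ['who', 'owl', 'journey'] (min_width=15, slack=2)
Line 2: ['two', 'wolf', 'program'] (min_width=16, slack=1)
Line 3: ['memory', 'stone', 'book'] (min_width=17, slack=0)
Line 4: ['pepper', 'if', 'banana'] (min_width=16, slack=1)
Total lines: 4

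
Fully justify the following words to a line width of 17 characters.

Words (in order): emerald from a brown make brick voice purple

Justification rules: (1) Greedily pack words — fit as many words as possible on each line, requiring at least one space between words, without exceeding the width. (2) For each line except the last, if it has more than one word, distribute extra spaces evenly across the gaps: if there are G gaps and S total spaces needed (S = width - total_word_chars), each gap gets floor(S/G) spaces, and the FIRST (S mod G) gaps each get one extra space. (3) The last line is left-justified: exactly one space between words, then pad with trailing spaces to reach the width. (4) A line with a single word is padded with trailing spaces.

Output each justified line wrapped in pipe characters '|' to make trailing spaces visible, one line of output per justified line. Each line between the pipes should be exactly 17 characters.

Answer: |emerald   from  a|
|brown  make brick|
|voice purple     |

Derivation:
Line 1: ['emerald', 'from', 'a'] (min_width=14, slack=3)
Line 2: ['brown', 'make', 'brick'] (min_width=16, slack=1)
Line 3: ['voice', 'purple'] (min_width=12, slack=5)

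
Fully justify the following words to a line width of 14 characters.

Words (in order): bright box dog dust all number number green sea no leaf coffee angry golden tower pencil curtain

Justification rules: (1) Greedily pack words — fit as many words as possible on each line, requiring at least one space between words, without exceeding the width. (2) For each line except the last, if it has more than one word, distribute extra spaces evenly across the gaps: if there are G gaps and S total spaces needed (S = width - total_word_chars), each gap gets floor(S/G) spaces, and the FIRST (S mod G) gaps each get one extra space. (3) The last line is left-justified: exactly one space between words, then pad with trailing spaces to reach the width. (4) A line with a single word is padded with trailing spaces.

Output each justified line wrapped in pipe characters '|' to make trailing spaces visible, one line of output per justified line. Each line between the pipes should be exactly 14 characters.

Answer: |bright box dog|
|dust       all|
|number  number|
|green  sea  no|
|leaf    coffee|
|angry   golden|
|tower   pencil|
|curtain       |

Derivation:
Line 1: ['bright', 'box', 'dog'] (min_width=14, slack=0)
Line 2: ['dust', 'all'] (min_width=8, slack=6)
Line 3: ['number', 'number'] (min_width=13, slack=1)
Line 4: ['green', 'sea', 'no'] (min_width=12, slack=2)
Line 5: ['leaf', 'coffee'] (min_width=11, slack=3)
Line 6: ['angry', 'golden'] (min_width=12, slack=2)
Line 7: ['tower', 'pencil'] (min_width=12, slack=2)
Line 8: ['curtain'] (min_width=7, slack=7)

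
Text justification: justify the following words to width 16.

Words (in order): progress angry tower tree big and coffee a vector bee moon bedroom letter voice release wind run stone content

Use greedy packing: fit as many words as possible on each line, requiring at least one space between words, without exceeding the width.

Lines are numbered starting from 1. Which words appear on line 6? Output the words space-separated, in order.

Line 1: ['progress', 'angry'] (min_width=14, slack=2)
Line 2: ['tower', 'tree', 'big'] (min_width=14, slack=2)
Line 3: ['and', 'coffee', 'a'] (min_width=12, slack=4)
Line 4: ['vector', 'bee', 'moon'] (min_width=15, slack=1)
Line 5: ['bedroom', 'letter'] (min_width=14, slack=2)
Line 6: ['voice', 'release'] (min_width=13, slack=3)
Line 7: ['wind', 'run', 'stone'] (min_width=14, slack=2)
Line 8: ['content'] (min_width=7, slack=9)

Answer: voice release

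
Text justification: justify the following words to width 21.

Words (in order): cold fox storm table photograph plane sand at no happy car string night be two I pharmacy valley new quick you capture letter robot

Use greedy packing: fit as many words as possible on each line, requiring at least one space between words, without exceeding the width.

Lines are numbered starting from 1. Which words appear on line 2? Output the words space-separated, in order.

Answer: photograph plane sand

Derivation:
Line 1: ['cold', 'fox', 'storm', 'table'] (min_width=20, slack=1)
Line 2: ['photograph', 'plane', 'sand'] (min_width=21, slack=0)
Line 3: ['at', 'no', 'happy', 'car'] (min_width=15, slack=6)
Line 4: ['string', 'night', 'be', 'two', 'I'] (min_width=21, slack=0)
Line 5: ['pharmacy', 'valley', 'new'] (min_width=19, slack=2)
Line 6: ['quick', 'you', 'capture'] (min_width=17, slack=4)
Line 7: ['letter', 'robot'] (min_width=12, slack=9)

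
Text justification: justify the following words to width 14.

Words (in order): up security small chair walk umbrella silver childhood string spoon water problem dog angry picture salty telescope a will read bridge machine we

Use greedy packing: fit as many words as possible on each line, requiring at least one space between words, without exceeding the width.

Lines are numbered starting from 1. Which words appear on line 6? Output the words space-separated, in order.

Answer: string spoon

Derivation:
Line 1: ['up', 'security'] (min_width=11, slack=3)
Line 2: ['small', 'chair'] (min_width=11, slack=3)
Line 3: ['walk', 'umbrella'] (min_width=13, slack=1)
Line 4: ['silver'] (min_width=6, slack=8)
Line 5: ['childhood'] (min_width=9, slack=5)
Line 6: ['string', 'spoon'] (min_width=12, slack=2)
Line 7: ['water', 'problem'] (min_width=13, slack=1)
Line 8: ['dog', 'angry'] (min_width=9, slack=5)
Line 9: ['picture', 'salty'] (min_width=13, slack=1)
Line 10: ['telescope', 'a'] (min_width=11, slack=3)
Line 11: ['will', 'read'] (min_width=9, slack=5)
Line 12: ['bridge', 'machine'] (min_width=14, slack=0)
Line 13: ['we'] (min_width=2, slack=12)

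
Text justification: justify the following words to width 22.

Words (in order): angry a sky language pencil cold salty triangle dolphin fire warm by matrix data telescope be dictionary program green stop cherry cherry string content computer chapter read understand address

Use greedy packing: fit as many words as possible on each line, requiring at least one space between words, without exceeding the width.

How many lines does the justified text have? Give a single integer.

Line 1: ['angry', 'a', 'sky', 'language'] (min_width=20, slack=2)
Line 2: ['pencil', 'cold', 'salty'] (min_width=17, slack=5)
Line 3: ['triangle', 'dolphin', 'fire'] (min_width=21, slack=1)
Line 4: ['warm', 'by', 'matrix', 'data'] (min_width=19, slack=3)
Line 5: ['telescope', 'be'] (min_width=12, slack=10)
Line 6: ['dictionary', 'program'] (min_width=18, slack=4)
Line 7: ['green', 'stop', 'cherry'] (min_width=17, slack=5)
Line 8: ['cherry', 'string', 'content'] (min_width=21, slack=1)
Line 9: ['computer', 'chapter', 'read'] (min_width=21, slack=1)
Line 10: ['understand', 'address'] (min_width=18, slack=4)
Total lines: 10

Answer: 10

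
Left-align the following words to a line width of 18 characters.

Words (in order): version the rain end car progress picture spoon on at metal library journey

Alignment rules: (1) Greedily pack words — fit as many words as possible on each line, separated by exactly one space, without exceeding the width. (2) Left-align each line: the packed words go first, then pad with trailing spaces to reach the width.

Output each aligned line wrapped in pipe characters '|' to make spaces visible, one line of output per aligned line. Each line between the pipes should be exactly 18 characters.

Answer: |version the rain  |
|end car progress  |
|picture spoon on  |
|at metal library  |
|journey           |

Derivation:
Line 1: ['version', 'the', 'rain'] (min_width=16, slack=2)
Line 2: ['end', 'car', 'progress'] (min_width=16, slack=2)
Line 3: ['picture', 'spoon', 'on'] (min_width=16, slack=2)
Line 4: ['at', 'metal', 'library'] (min_width=16, slack=2)
Line 5: ['journey'] (min_width=7, slack=11)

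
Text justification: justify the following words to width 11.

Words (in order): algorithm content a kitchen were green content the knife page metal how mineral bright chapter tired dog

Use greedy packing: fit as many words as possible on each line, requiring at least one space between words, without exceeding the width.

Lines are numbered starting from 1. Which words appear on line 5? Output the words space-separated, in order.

Answer: content the

Derivation:
Line 1: ['algorithm'] (min_width=9, slack=2)
Line 2: ['content', 'a'] (min_width=9, slack=2)
Line 3: ['kitchen'] (min_width=7, slack=4)
Line 4: ['were', 'green'] (min_width=10, slack=1)
Line 5: ['content', 'the'] (min_width=11, slack=0)
Line 6: ['knife', 'page'] (min_width=10, slack=1)
Line 7: ['metal', 'how'] (min_width=9, slack=2)
Line 8: ['mineral'] (min_width=7, slack=4)
Line 9: ['bright'] (min_width=6, slack=5)
Line 10: ['chapter'] (min_width=7, slack=4)
Line 11: ['tired', 'dog'] (min_width=9, slack=2)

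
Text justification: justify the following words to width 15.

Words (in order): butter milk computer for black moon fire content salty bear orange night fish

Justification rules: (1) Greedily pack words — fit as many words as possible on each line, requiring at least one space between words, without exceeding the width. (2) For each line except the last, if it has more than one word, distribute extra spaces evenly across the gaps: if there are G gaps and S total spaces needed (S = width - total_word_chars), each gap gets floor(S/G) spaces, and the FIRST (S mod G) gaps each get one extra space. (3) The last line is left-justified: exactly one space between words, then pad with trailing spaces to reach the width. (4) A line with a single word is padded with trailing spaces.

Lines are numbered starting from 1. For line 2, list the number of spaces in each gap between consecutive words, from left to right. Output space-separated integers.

Answer: 4

Derivation:
Line 1: ['butter', 'milk'] (min_width=11, slack=4)
Line 2: ['computer', 'for'] (min_width=12, slack=3)
Line 3: ['black', 'moon', 'fire'] (min_width=15, slack=0)
Line 4: ['content', 'salty'] (min_width=13, slack=2)
Line 5: ['bear', 'orange'] (min_width=11, slack=4)
Line 6: ['night', 'fish'] (min_width=10, slack=5)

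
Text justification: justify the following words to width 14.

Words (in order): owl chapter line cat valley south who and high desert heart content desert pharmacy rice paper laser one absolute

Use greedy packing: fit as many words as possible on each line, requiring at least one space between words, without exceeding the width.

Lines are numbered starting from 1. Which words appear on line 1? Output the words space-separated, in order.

Answer: owl chapter

Derivation:
Line 1: ['owl', 'chapter'] (min_width=11, slack=3)
Line 2: ['line', 'cat'] (min_width=8, slack=6)
Line 3: ['valley', 'south'] (min_width=12, slack=2)
Line 4: ['who', 'and', 'high'] (min_width=12, slack=2)
Line 5: ['desert', 'heart'] (min_width=12, slack=2)
Line 6: ['content', 'desert'] (min_width=14, slack=0)
Line 7: ['pharmacy', 'rice'] (min_width=13, slack=1)
Line 8: ['paper', 'laser'] (min_width=11, slack=3)
Line 9: ['one', 'absolute'] (min_width=12, slack=2)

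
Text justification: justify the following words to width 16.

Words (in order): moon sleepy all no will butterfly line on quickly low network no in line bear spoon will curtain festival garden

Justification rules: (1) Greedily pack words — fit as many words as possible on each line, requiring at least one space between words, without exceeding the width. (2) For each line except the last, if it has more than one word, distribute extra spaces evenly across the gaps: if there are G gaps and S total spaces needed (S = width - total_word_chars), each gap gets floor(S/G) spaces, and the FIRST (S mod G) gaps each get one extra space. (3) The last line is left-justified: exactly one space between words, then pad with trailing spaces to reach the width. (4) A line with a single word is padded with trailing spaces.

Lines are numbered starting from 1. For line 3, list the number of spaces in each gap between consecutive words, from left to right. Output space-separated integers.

Answer: 3

Derivation:
Line 1: ['moon', 'sleepy', 'all'] (min_width=15, slack=1)
Line 2: ['no', 'will'] (min_width=7, slack=9)
Line 3: ['butterfly', 'line'] (min_width=14, slack=2)
Line 4: ['on', 'quickly', 'low'] (min_width=14, slack=2)
Line 5: ['network', 'no', 'in'] (min_width=13, slack=3)
Line 6: ['line', 'bear', 'spoon'] (min_width=15, slack=1)
Line 7: ['will', 'curtain'] (min_width=12, slack=4)
Line 8: ['festival', 'garden'] (min_width=15, slack=1)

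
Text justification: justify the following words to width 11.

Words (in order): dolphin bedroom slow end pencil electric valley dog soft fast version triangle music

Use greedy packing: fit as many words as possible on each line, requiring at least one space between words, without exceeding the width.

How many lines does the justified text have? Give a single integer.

Line 1: ['dolphin'] (min_width=7, slack=4)
Line 2: ['bedroom'] (min_width=7, slack=4)
Line 3: ['slow', 'end'] (min_width=8, slack=3)
Line 4: ['pencil'] (min_width=6, slack=5)
Line 5: ['electric'] (min_width=8, slack=3)
Line 6: ['valley', 'dog'] (min_width=10, slack=1)
Line 7: ['soft', 'fast'] (min_width=9, slack=2)
Line 8: ['version'] (min_width=7, slack=4)
Line 9: ['triangle'] (min_width=8, slack=3)
Line 10: ['music'] (min_width=5, slack=6)
Total lines: 10

Answer: 10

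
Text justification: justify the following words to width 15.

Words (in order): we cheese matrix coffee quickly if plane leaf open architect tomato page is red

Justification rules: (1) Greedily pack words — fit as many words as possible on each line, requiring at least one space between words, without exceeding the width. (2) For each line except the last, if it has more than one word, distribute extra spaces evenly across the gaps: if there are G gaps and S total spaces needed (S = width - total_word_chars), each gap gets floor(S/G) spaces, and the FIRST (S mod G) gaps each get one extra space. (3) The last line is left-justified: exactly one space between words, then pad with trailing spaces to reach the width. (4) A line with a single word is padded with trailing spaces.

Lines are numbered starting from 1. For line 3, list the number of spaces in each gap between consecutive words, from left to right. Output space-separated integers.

Line 1: ['we', 'cheese'] (min_width=9, slack=6)
Line 2: ['matrix', 'coffee'] (min_width=13, slack=2)
Line 3: ['quickly', 'if'] (min_width=10, slack=5)
Line 4: ['plane', 'leaf', 'open'] (min_width=15, slack=0)
Line 5: ['architect'] (min_width=9, slack=6)
Line 6: ['tomato', 'page', 'is'] (min_width=14, slack=1)
Line 7: ['red'] (min_width=3, slack=12)

Answer: 6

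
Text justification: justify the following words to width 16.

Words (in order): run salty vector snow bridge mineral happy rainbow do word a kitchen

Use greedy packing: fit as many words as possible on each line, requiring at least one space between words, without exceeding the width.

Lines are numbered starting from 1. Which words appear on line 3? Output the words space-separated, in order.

Answer: mineral happy

Derivation:
Line 1: ['run', 'salty', 'vector'] (min_width=16, slack=0)
Line 2: ['snow', 'bridge'] (min_width=11, slack=5)
Line 3: ['mineral', 'happy'] (min_width=13, slack=3)
Line 4: ['rainbow', 'do', 'word'] (min_width=15, slack=1)
Line 5: ['a', 'kitchen'] (min_width=9, slack=7)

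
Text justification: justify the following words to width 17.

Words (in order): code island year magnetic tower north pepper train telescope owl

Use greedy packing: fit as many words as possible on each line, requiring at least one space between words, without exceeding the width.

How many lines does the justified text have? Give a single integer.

Answer: 5

Derivation:
Line 1: ['code', 'island', 'year'] (min_width=16, slack=1)
Line 2: ['magnetic', 'tower'] (min_width=14, slack=3)
Line 3: ['north', 'pepper'] (min_width=12, slack=5)
Line 4: ['train', 'telescope'] (min_width=15, slack=2)
Line 5: ['owl'] (min_width=3, slack=14)
Total lines: 5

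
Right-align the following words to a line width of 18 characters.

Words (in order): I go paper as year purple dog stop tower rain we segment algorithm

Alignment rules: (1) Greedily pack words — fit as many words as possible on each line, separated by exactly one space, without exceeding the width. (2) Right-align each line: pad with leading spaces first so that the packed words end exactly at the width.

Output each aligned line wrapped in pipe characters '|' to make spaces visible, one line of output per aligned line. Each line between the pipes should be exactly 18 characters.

Line 1: ['I', 'go', 'paper', 'as', 'year'] (min_width=18, slack=0)
Line 2: ['purple', 'dog', 'stop'] (min_width=15, slack=3)
Line 3: ['tower', 'rain', 'we'] (min_width=13, slack=5)
Line 4: ['segment', 'algorithm'] (min_width=17, slack=1)

Answer: |I go paper as year|
|   purple dog stop|
|     tower rain we|
| segment algorithm|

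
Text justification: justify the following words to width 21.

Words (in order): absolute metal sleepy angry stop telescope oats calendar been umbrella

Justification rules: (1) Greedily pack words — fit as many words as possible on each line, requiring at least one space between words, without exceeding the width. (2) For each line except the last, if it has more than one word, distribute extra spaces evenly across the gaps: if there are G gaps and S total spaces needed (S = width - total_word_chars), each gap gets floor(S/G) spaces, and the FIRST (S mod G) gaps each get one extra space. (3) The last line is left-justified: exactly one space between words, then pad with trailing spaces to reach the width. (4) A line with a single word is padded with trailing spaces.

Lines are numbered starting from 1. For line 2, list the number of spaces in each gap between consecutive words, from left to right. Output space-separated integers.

Line 1: ['absolute', 'metal', 'sleepy'] (min_width=21, slack=0)
Line 2: ['angry', 'stop', 'telescope'] (min_width=20, slack=1)
Line 3: ['oats', 'calendar', 'been'] (min_width=18, slack=3)
Line 4: ['umbrella'] (min_width=8, slack=13)

Answer: 2 1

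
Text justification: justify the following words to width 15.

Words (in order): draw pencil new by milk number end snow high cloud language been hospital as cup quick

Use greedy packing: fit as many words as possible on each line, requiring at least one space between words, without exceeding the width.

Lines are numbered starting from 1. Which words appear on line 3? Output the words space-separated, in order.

Line 1: ['draw', 'pencil', 'new'] (min_width=15, slack=0)
Line 2: ['by', 'milk', 'number'] (min_width=14, slack=1)
Line 3: ['end', 'snow', 'high'] (min_width=13, slack=2)
Line 4: ['cloud', 'language'] (min_width=14, slack=1)
Line 5: ['been', 'hospital'] (min_width=13, slack=2)
Line 6: ['as', 'cup', 'quick'] (min_width=12, slack=3)

Answer: end snow high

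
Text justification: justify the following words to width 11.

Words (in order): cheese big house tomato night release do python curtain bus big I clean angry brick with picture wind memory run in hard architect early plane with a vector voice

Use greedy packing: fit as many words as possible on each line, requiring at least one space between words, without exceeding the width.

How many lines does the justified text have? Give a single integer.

Answer: 18

Derivation:
Line 1: ['cheese', 'big'] (min_width=10, slack=1)
Line 2: ['house'] (min_width=5, slack=6)
Line 3: ['tomato'] (min_width=6, slack=5)
Line 4: ['night'] (min_width=5, slack=6)
Line 5: ['release', 'do'] (min_width=10, slack=1)
Line 6: ['python'] (min_width=6, slack=5)
Line 7: ['curtain', 'bus'] (min_width=11, slack=0)
Line 8: ['big', 'I', 'clean'] (min_width=11, slack=0)
Line 9: ['angry', 'brick'] (min_width=11, slack=0)
Line 10: ['with'] (min_width=4, slack=7)
Line 11: ['picture'] (min_width=7, slack=4)
Line 12: ['wind', 'memory'] (min_width=11, slack=0)
Line 13: ['run', 'in', 'hard'] (min_width=11, slack=0)
Line 14: ['architect'] (min_width=9, slack=2)
Line 15: ['early', 'plane'] (min_width=11, slack=0)
Line 16: ['with', 'a'] (min_width=6, slack=5)
Line 17: ['vector'] (min_width=6, slack=5)
Line 18: ['voice'] (min_width=5, slack=6)
Total lines: 18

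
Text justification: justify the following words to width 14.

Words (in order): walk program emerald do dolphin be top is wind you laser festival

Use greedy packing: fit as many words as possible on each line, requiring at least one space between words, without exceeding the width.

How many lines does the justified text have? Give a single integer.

Answer: 5

Derivation:
Line 1: ['walk', 'program'] (min_width=12, slack=2)
Line 2: ['emerald', 'do'] (min_width=10, slack=4)
Line 3: ['dolphin', 'be', 'top'] (min_width=14, slack=0)
Line 4: ['is', 'wind', 'you'] (min_width=11, slack=3)
Line 5: ['laser', 'festival'] (min_width=14, slack=0)
Total lines: 5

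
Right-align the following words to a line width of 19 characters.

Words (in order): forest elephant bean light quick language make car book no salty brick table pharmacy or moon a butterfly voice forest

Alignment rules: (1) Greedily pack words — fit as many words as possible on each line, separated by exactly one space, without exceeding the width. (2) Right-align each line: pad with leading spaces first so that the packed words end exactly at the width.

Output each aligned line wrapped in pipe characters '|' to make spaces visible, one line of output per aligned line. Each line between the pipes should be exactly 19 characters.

Line 1: ['forest', 'elephant'] (min_width=15, slack=4)
Line 2: ['bean', 'light', 'quick'] (min_width=16, slack=3)
Line 3: ['language', 'make', 'car'] (min_width=17, slack=2)
Line 4: ['book', 'no', 'salty', 'brick'] (min_width=19, slack=0)
Line 5: ['table', 'pharmacy', 'or'] (min_width=17, slack=2)
Line 6: ['moon', 'a', 'butterfly'] (min_width=16, slack=3)
Line 7: ['voice', 'forest'] (min_width=12, slack=7)

Answer: |    forest elephant|
|   bean light quick|
|  language make car|
|book no salty brick|
|  table pharmacy or|
|   moon a butterfly|
|       voice forest|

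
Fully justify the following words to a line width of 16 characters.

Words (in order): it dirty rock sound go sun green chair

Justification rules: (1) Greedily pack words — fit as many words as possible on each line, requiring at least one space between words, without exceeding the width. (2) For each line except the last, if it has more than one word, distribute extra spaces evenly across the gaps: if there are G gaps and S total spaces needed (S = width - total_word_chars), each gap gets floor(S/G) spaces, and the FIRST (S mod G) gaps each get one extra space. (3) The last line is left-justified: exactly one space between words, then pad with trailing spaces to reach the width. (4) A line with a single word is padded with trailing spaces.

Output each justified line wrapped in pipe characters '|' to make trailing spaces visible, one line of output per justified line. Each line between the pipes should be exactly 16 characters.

Answer: |it   dirty  rock|
|sound   go   sun|
|green chair     |

Derivation:
Line 1: ['it', 'dirty', 'rock'] (min_width=13, slack=3)
Line 2: ['sound', 'go', 'sun'] (min_width=12, slack=4)
Line 3: ['green', 'chair'] (min_width=11, slack=5)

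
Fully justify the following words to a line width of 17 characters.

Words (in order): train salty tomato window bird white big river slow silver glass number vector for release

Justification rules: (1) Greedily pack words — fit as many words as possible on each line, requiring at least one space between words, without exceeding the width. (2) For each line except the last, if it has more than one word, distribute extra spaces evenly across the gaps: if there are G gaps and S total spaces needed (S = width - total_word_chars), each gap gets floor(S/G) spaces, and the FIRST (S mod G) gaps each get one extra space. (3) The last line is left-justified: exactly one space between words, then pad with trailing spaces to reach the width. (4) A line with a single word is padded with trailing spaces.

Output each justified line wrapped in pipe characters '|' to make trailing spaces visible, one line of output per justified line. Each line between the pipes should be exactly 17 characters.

Line 1: ['train', 'salty'] (min_width=11, slack=6)
Line 2: ['tomato', 'window'] (min_width=13, slack=4)
Line 3: ['bird', 'white', 'big'] (min_width=14, slack=3)
Line 4: ['river', 'slow', 'silver'] (min_width=17, slack=0)
Line 5: ['glass', 'number'] (min_width=12, slack=5)
Line 6: ['vector', 'for'] (min_width=10, slack=7)
Line 7: ['release'] (min_width=7, slack=10)

Answer: |train       salty|
|tomato     window|
|bird   white  big|
|river slow silver|
|glass      number|
|vector        for|
|release          |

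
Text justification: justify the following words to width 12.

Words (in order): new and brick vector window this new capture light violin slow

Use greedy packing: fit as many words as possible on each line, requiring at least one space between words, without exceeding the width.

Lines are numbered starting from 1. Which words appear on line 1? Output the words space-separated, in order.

Answer: new and

Derivation:
Line 1: ['new', 'and'] (min_width=7, slack=5)
Line 2: ['brick', 'vector'] (min_width=12, slack=0)
Line 3: ['window', 'this'] (min_width=11, slack=1)
Line 4: ['new', 'capture'] (min_width=11, slack=1)
Line 5: ['light', 'violin'] (min_width=12, slack=0)
Line 6: ['slow'] (min_width=4, slack=8)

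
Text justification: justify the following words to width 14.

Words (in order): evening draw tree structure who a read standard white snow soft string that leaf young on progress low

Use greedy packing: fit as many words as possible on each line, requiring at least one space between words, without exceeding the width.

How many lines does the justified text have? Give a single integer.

Answer: 8

Derivation:
Line 1: ['evening', 'draw'] (min_width=12, slack=2)
Line 2: ['tree', 'structure'] (min_width=14, slack=0)
Line 3: ['who', 'a', 'read'] (min_width=10, slack=4)
Line 4: ['standard', 'white'] (min_width=14, slack=0)
Line 5: ['snow', 'soft'] (min_width=9, slack=5)
Line 6: ['string', 'that'] (min_width=11, slack=3)
Line 7: ['leaf', 'young', 'on'] (min_width=13, slack=1)
Line 8: ['progress', 'low'] (min_width=12, slack=2)
Total lines: 8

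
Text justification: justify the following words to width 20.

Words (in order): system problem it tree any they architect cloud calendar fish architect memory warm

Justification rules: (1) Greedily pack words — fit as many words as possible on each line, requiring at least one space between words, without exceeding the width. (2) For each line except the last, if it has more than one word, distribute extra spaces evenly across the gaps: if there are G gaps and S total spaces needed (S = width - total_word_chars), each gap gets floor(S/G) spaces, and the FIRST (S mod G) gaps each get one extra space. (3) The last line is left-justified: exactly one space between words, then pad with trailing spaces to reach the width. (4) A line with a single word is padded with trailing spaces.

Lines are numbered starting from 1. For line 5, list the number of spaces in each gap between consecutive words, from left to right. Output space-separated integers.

Answer: 5

Derivation:
Line 1: ['system', 'problem', 'it'] (min_width=17, slack=3)
Line 2: ['tree', 'any', 'they'] (min_width=13, slack=7)
Line 3: ['architect', 'cloud'] (min_width=15, slack=5)
Line 4: ['calendar', 'fish'] (min_width=13, slack=7)
Line 5: ['architect', 'memory'] (min_width=16, slack=4)
Line 6: ['warm'] (min_width=4, slack=16)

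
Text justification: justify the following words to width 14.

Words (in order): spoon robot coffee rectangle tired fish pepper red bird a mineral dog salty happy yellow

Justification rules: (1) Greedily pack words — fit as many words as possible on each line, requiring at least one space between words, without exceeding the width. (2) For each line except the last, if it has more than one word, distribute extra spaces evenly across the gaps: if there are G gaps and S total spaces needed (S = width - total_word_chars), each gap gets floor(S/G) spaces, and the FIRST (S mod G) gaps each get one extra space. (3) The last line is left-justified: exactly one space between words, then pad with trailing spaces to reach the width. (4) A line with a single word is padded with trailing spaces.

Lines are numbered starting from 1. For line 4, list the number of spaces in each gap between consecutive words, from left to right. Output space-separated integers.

Answer: 5

Derivation:
Line 1: ['spoon', 'robot'] (min_width=11, slack=3)
Line 2: ['coffee'] (min_width=6, slack=8)
Line 3: ['rectangle'] (min_width=9, slack=5)
Line 4: ['tired', 'fish'] (min_width=10, slack=4)
Line 5: ['pepper', 'red'] (min_width=10, slack=4)
Line 6: ['bird', 'a', 'mineral'] (min_width=14, slack=0)
Line 7: ['dog', 'salty'] (min_width=9, slack=5)
Line 8: ['happy', 'yellow'] (min_width=12, slack=2)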